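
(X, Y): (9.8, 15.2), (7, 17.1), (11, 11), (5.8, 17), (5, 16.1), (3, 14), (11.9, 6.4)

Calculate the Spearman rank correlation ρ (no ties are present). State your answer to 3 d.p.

-0.500

Rank X: 5, 4, 6, 3, 2, 1, 7
Rank Y: 4, 7, 2, 6, 5, 3, 1
d = rank(X) − rank(Y): 1, -3, 4, -3, -3, -2, 6; Σd² = 84
ρ = 1 − 6Σd² / [n(n²−1)] = 1 − 6×84 / (7×48) = 1 − 504/336 ≈ -0.500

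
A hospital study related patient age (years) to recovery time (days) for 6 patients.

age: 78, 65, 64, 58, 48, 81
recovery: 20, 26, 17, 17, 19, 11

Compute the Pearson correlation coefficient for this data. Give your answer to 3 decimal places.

-0.320

n = 6, Σx = 394, Σy = 110, Σx² = 26634, Σy² = 2136, Σxy = 7127
nΣxy − ΣxΣy = 42762 − 43340 = -578
nΣx² − (Σx)² = 159804 − 155236 = 4568; nΣy² − (Σy)² = 12816 − 12100 = 716
r = -578 / √(4568 × 716) = -578 / 1808.5044 ≈ -0.320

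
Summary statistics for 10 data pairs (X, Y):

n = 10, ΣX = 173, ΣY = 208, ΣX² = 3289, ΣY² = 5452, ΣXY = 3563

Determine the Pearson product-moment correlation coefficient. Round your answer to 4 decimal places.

r = (nΣXY − ΣXΣY) / √[(nΣX² − (ΣX)²)(nΣY² − (ΣY)²)]
Numerator: 10×3563 − 173×208 = -354
Denominator: √[(32890 − 29929)(54520 − 43264)] = √[2961 × 11256] = 5773.1288
r = -354 / 5773.1288 ≈ -0.0613

-0.0613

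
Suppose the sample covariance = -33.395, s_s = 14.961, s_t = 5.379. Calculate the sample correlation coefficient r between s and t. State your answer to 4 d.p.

r = Cov(s,t) / (s_s · s_t) = -33.395 / (14.961 × 5.379)
  = -33.395 / 80.4752 ≈ -0.4150

-0.4150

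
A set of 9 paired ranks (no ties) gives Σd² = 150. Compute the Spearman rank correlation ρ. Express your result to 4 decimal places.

-0.2500

ρ = 1 − 6Σd² / [n(n²−1)] = 1 − 6×150 / (9×80)
  = 1 − 900/720 = 1 − 1.25000 ≈ -0.2500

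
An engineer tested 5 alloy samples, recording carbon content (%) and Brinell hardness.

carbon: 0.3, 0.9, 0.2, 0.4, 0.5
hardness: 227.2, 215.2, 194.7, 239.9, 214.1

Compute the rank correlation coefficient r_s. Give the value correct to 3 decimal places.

0.200

Rank carbon: 2, 5, 1, 3, 4
Rank hardness: 4, 3, 1, 5, 2
d = rank(carbon) − rank(hardness): -2, 2, 0, -2, 2; Σd² = 16
ρ = 1 − 6Σd² / [n(n²−1)] = 1 − 6×16 / (5×24) = 1 − 96/120 ≈ 0.200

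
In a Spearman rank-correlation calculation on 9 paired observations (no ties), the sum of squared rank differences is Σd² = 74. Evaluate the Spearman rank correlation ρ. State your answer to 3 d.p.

0.383

ρ = 1 − 6Σd² / [n(n²−1)] = 1 − 6×74 / (9×80)
  = 1 − 444/720 = 1 − 0.6167 ≈ 0.383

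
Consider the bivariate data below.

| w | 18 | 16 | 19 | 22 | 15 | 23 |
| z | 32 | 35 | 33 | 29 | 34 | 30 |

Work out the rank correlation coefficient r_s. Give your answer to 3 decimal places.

-0.829

Rank w: 3, 2, 4, 5, 1, 6
Rank z: 3, 6, 4, 1, 5, 2
d = rank(w) − rank(z): 0, -4, 0, 4, -4, 4; Σd² = 64
ρ = 1 − 6Σd² / [n(n²−1)] = 1 − 6×64 / (6×35) = 1 − 384/210 ≈ -0.829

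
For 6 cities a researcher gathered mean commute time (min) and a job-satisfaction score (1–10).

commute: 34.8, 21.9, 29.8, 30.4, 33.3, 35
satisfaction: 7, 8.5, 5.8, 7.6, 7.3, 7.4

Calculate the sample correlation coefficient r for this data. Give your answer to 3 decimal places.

-0.466

n = 6, Σx = 185.2, Σy = 43.6, Σx² = 5836.74, Σy² = 320.7, Σxy = 1335.72
nΣxy − ΣxΣy = 8014.32 − 8074.72 = -60.4
nΣx² − (Σx)² = 35020.44 − 34299.04 = 721.4; nΣy² − (Σy)² = 1924.2 − 1900.96 = 23.24
r = -60.4 / √(721.4 × 23.24) = -60.4 / 129.4810 ≈ -0.466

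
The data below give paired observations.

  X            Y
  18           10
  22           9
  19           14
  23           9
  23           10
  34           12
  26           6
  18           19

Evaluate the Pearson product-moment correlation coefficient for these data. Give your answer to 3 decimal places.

-0.334

n = 8, ΣX = 183, ΣY = 89, ΣX² = 4383, ΣY² = 1099, ΣXY = 1987
nΣXY − ΣXΣY = 15896 − 16287 = -391
nΣX² − (ΣX)² = 35064 − 33489 = 1575; nΣY² − (ΣY)² = 8792 − 7921 = 871
r = -391 / √(1575 × 871) = -391 / 1171.2493 ≈ -0.334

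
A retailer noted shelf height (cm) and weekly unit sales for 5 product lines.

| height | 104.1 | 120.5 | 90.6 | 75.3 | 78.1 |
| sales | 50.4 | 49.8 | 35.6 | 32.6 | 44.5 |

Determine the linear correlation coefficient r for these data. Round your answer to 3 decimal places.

n = 5, Σx = 468.6, Σy = 212.9, Σx² = 45335.12, Σy² = 9330.57, Σxy = 20403.13
nΣxy − ΣxΣy = 102015.65 − 99764.94 = 2250.71
nΣx² − (Σx)² = 226675.6 − 219585.96 = 7089.64; nΣy² − (Σy)² = 46652.85 − 45326.41 = 1326.44
r = 2250.71 / √(7089.64 × 1326.44) = 2250.71 / 3066.5913 ≈ 0.734

0.734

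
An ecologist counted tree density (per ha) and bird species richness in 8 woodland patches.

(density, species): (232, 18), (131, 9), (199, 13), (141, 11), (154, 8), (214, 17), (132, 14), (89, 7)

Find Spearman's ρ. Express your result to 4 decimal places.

Rank density: 8, 2, 6, 4, 5, 7, 3, 1
Rank species: 8, 3, 5, 4, 2, 7, 6, 1
d = rank(density) − rank(species): 0, -1, 1, 0, 3, 0, -3, 0; Σd² = 20
ρ = 1 − 6Σd² / [n(n²−1)] = 1 − 6×20 / (8×63) = 1 − 120/504 ≈ 0.7619

0.7619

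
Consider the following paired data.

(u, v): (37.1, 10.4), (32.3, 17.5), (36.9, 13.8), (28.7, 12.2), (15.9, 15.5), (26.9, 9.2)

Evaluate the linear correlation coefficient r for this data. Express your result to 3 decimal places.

n = 6, Σu = 177.8, Σv = 78.6, Σu² = 5581.42, Σv² = 1078.58, Σuv = 2304.38
nΣuv − ΣuΣv = 13826.28 − 13975.08 = -148.8
nΣu² − (Σu)² = 33488.52 − 31612.84 = 1875.68; nΣv² − (Σv)² = 6471.48 − 6177.96 = 293.52
r = -148.8 / √(1875.68 × 293.52) = -148.8 / 741.9903 ≈ -0.201

-0.201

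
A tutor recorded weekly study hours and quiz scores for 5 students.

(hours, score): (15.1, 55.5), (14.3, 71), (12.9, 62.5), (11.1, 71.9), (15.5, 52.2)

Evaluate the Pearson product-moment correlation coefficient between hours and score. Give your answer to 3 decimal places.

-0.747

n = 5, Σx = 68.9, Σy = 313.1, Σx² = 962.37, Σy² = 19921.95, Σxy = 4266.79
nΣxy − ΣxΣy = 21333.95 − 21572.59 = -238.64
nΣx² − (Σx)² = 4811.85 − 4747.21 = 64.64; nΣy² − (Σy)² = 99609.75 − 98031.61 = 1578.14
r = -238.64 / √(64.64 × 1578.14) = -238.64 / 319.3916 ≈ -0.747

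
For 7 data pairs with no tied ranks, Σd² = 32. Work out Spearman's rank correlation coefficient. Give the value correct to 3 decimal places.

0.429

ρ = 1 − 6Σd² / [n(n²−1)] = 1 − 6×32 / (7×48)
  = 1 − 192/336 = 1 − 0.5714 ≈ 0.429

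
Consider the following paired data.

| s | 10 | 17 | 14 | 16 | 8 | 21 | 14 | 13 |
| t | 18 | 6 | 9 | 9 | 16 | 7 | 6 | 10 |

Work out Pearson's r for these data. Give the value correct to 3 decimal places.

n = 8, Σs = 113, Σt = 81, Σs² = 1711, Σt² = 963, Σst = 1041
nΣst − ΣsΣt = 8328 − 9153 = -825
nΣs² − (Σs)² = 13688 − 12769 = 919; nΣt² − (Σt)² = 7704 − 6561 = 1143
r = -825 / √(919 × 1143) = -825 / 1024.8985 ≈ -0.805

-0.805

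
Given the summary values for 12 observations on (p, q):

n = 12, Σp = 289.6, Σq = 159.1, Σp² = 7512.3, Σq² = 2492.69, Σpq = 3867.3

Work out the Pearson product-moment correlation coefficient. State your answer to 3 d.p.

0.062

r = (nΣpq − ΣpΣq) / √[(nΣp² − (Σp)²)(nΣq² − (Σq)²)]
Numerator: 12×3867.3 − 289.6×159.1 = 332.24
Denominator: √[(90147.6 − 83868.16)(29912.28 − 25312.81)] = √[6279.44 × 4599.47] = 5374.2065
r = 332.24 / 5374.2065 ≈ 0.062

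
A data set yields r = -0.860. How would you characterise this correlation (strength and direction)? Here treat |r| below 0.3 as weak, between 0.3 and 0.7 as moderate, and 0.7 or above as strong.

r = -0.860 < 0 so the relationship is negative.
|r| = 0.860, which falls in the strong range.

strong negative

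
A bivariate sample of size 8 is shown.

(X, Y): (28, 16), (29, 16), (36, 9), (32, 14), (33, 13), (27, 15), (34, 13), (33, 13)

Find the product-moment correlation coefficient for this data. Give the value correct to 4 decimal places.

n = 8, ΣX = 252, ΣY = 109, ΣX² = 8008, ΣY² = 1521, ΣXY = 3389
nΣXY − ΣXΣY = 27112 − 27468 = -356
nΣX² − (ΣX)² = 64064 − 63504 = 560; nΣY² − (ΣY)² = 12168 − 11881 = 287
r = -356 / √(560 × 287) = -356 / 400.8990 ≈ -0.8880

-0.8880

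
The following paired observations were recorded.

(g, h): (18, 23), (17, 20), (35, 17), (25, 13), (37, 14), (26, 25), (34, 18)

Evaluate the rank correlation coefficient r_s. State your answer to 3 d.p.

Rank g: 2, 1, 6, 3, 7, 4, 5
Rank h: 6, 5, 3, 1, 2, 7, 4
d = rank(g) − rank(h): -4, -4, 3, 2, 5, -3, 1; Σd² = 80
ρ = 1 − 6Σd² / [n(n²−1)] = 1 − 6×80 / (7×48) = 1 − 480/336 ≈ -0.429

-0.429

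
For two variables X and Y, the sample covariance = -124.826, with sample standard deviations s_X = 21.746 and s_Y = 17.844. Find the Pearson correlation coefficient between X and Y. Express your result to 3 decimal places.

-0.322

r = Cov(X,Y) / (s_X · s_Y) = -124.826 / (21.746 × 17.844)
  = -124.826 / 388.0356 ≈ -0.322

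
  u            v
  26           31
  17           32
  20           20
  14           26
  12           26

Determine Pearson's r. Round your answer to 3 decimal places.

0.218

n = 5, Σu = 89, Σv = 135, Σu² = 1705, Σv² = 3737, Σuv = 2426
nΣuv − ΣuΣv = 12130 − 12015 = 115
nΣu² − (Σu)² = 8525 − 7921 = 604; nΣv² − (Σv)² = 18685 − 18225 = 460
r = 115 / √(604 × 460) = 115 / 527.1053 ≈ 0.218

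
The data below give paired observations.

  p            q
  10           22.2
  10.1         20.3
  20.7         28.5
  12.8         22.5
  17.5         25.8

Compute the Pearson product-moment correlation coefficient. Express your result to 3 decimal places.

n = 5, Σp = 71.1, Σq = 119.3, Σp² = 1100.59, Σq² = 2889.07, Σpq = 1756.48
nΣpq − ΣpΣq = 8782.4 − 8482.23 = 300.17
nΣp² − (Σp)² = 5502.95 − 5055.21 = 447.74; nΣq² − (Σq)² = 14445.35 − 14232.49 = 212.86
r = 300.17 / √(447.74 × 212.86) = 300.17 / 308.7166 ≈ 0.972

0.972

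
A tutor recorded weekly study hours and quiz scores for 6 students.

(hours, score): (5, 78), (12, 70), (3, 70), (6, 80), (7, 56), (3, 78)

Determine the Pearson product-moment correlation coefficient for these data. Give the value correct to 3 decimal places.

n = 6, Σx = 36, Σy = 432, Σx² = 272, Σy² = 31504, Σxy = 2546
nΣxy − ΣxΣy = 15276 − 15552 = -276
nΣx² − (Σx)² = 1632 − 1296 = 336; nΣy² − (Σy)² = 189024 − 186624 = 2400
r = -276 / √(336 × 2400) = -276 / 897.9978 ≈ -0.307

-0.307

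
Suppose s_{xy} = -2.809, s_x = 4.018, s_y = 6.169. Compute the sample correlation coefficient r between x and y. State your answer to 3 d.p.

-0.113

r = Cov(x,y) / (s_x · s_y) = -2.809 / (4.018 × 6.169)
  = -2.809 / 24.7870 ≈ -0.113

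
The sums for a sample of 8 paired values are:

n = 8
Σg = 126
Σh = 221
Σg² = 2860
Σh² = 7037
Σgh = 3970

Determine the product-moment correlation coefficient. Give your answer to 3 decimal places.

r = (nΣgh − ΣgΣh) / √[(nΣg² − (Σg)²)(nΣh² − (Σh)²)]
Numerator: 8×3970 − 126×221 = 3914
Denominator: √[(22880 − 15876)(56296 − 48841)] = √[7004 × 7455] = 7225.9823
r = 3914 / 7225.9823 ≈ 0.542

0.542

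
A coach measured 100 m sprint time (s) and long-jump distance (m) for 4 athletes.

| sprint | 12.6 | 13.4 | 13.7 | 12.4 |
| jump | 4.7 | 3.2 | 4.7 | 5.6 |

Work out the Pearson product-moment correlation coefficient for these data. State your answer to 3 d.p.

n = 4, Σx = 52.1, Σy = 18.2, Σx² = 679.77, Σy² = 85.78, Σxy = 235.93
nΣxy − ΣxΣy = 943.72 − 948.22 = -4.5
nΣx² − (Σx)² = 2719.08 − 2714.41 = 4.67; nΣy² − (Σy)² = 343.12 − 331.24 = 11.88
r = -4.5 / √(4.67 × 11.88) = -4.5 / 7.4485 ≈ -0.604

-0.604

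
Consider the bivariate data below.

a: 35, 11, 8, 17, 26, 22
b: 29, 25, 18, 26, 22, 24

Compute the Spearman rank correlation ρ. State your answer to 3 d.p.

0.486

Rank a: 6, 2, 1, 3, 5, 4
Rank b: 6, 4, 1, 5, 2, 3
d = rank(a) − rank(b): 0, -2, 0, -2, 3, 1; Σd² = 18
ρ = 1 − 6Σd² / [n(n²−1)] = 1 − 6×18 / (6×35) = 1 − 108/210 ≈ 0.486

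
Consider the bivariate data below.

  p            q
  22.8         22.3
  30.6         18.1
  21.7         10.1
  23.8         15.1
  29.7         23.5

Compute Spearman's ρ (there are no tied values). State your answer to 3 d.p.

Rank p: 2, 5, 1, 3, 4
Rank q: 4, 3, 1, 2, 5
d = rank(p) − rank(q): -2, 2, 0, 1, -1; Σd² = 10
ρ = 1 − 6Σd² / [n(n²−1)] = 1 − 6×10 / (5×24) = 1 − 60/120 ≈ 0.500

0.500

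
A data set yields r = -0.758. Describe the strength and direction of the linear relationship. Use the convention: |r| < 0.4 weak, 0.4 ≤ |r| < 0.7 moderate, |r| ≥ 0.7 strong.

r = -0.758 < 0 so the relationship is negative.
|r| = 0.758, which falls in the strong range.

strong negative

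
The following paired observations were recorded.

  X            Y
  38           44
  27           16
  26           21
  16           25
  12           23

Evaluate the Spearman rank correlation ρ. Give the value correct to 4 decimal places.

0.1000

Rank X: 5, 4, 3, 2, 1
Rank Y: 5, 1, 2, 4, 3
d = rank(X) − rank(Y): 0, 3, 1, -2, -2; Σd² = 18
ρ = 1 − 6Σd² / [n(n²−1)] = 1 − 6×18 / (5×24) = 1 − 108/120 ≈ 0.1000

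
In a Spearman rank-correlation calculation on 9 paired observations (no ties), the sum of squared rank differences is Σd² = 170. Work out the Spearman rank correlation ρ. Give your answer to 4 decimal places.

-0.4167

ρ = 1 − 6Σd² / [n(n²−1)] = 1 − 6×170 / (9×80)
  = 1 − 1020/720 = 1 − 1.41667 ≈ -0.4167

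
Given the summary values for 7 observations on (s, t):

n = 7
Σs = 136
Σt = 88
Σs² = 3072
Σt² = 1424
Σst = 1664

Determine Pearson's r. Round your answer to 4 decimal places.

-0.1237

r = (nΣst − ΣsΣt) / √[(nΣs² − (Σs)²)(nΣt² − (Σt)²)]
Numerator: 7×1664 − 136×88 = -320
Denominator: √[(21504 − 18496)(9968 − 7744)] = √[3008 × 2224] = 2586.4632
r = -320 / 2586.4632 ≈ -0.1237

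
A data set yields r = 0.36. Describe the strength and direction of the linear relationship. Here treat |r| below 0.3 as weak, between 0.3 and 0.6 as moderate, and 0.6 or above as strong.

moderate positive

r = 0.36 > 0 so the relationship is positive.
|r| = 0.36, which falls in the moderate range.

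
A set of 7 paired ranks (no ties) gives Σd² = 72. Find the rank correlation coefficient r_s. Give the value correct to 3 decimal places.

ρ = 1 − 6Σd² / [n(n²−1)] = 1 − 6×72 / (7×48)
  = 1 − 432/336 = 1 − 1.2857 ≈ -0.286

-0.286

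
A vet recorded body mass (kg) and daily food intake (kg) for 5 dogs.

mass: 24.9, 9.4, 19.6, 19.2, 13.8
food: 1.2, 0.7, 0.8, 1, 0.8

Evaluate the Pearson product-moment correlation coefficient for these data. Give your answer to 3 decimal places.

n = 5, Σx = 86.9, Σy = 4.5, Σx² = 1651.61, Σy² = 4.21, Σxy = 82.38
nΣxy − ΣxΣy = 411.9 − 391.05 = 20.85
nΣx² − (Σx)² = 8258.05 − 7551.61 = 706.44; nΣy² − (Σy)² = 21.05 − 20.25 = 0.8
r = 20.85 / √(706.44 × 0.8) = 20.85 / 23.7729 ≈ 0.877

0.877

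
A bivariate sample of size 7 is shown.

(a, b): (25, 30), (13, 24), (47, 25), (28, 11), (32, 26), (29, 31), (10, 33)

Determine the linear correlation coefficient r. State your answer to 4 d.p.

-0.2320

n = 7, Σa = 184, Σb = 180, Σa² = 5752, Σb² = 4948, Σab = 4606
nΣab − ΣaΣb = 32242 − 33120 = -878
nΣa² − (Σa)² = 40264 − 33856 = 6408; nΣb² − (Σb)² = 34636 − 32400 = 2236
r = -878 / √(6408 × 2236) = -878 / 3785.2725 ≈ -0.2320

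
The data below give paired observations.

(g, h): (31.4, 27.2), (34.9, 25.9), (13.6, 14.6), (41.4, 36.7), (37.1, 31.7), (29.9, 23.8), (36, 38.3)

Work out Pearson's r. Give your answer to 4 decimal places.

n = 7, Σg = 224.3, Σh = 198.2, Σg² = 7669.31, Σh² = 6008.92, Σgh = 6742.42
nΣgh − ΣgΣh = 47196.94 − 44456.26 = 2740.68
nΣg² − (Σg)² = 53685.17 − 50310.49 = 3374.68; nΣh² − (Σh)² = 42062.44 − 39283.24 = 2779.2
r = 2740.68 / √(3374.68 × 2779.2) = 2740.68 / 3062.5007 ≈ 0.8949

0.8949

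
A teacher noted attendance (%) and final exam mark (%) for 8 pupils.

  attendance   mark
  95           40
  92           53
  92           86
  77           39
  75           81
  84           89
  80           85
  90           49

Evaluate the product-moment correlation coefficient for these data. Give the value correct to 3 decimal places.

-0.293

n = 8, Σx = 685, Σy = 522, Σx² = 59063, Σy² = 37434, Σxy = 44352
nΣxy − ΣxΣy = 354816 − 357570 = -2754
nΣx² − (Σx)² = 472504 − 469225 = 3279; nΣy² − (Σy)² = 299472 − 272484 = 26988
r = -2754 / √(3279 × 26988) = -2754 / 9407.1065 ≈ -0.293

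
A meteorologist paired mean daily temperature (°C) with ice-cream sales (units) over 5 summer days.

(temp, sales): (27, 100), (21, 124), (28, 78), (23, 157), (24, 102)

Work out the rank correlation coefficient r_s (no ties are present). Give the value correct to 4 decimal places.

-0.9000

Rank temp: 4, 1, 5, 2, 3
Rank sales: 2, 4, 1, 5, 3
d = rank(temp) − rank(sales): 2, -3, 4, -3, 0; Σd² = 38
ρ = 1 − 6Σd² / [n(n²−1)] = 1 − 6×38 / (5×24) = 1 − 228/120 ≈ -0.9000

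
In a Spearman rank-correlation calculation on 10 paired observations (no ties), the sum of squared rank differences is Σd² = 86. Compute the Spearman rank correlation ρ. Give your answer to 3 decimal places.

ρ = 1 − 6Σd² / [n(n²−1)] = 1 − 6×86 / (10×99)
  = 1 − 516/990 = 1 − 0.5212 ≈ 0.479

0.479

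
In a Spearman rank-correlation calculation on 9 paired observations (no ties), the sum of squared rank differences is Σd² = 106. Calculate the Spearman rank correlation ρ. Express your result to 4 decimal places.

ρ = 1 − 6Σd² / [n(n²−1)] = 1 − 6×106 / (9×80)
  = 1 − 636/720 = 1 − 0.88333 ≈ 0.1167

0.1167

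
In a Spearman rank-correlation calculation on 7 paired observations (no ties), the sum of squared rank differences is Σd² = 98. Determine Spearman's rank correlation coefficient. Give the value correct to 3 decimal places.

ρ = 1 − 6Σd² / [n(n²−1)] = 1 − 6×98 / (7×48)
  = 1 − 588/336 = 1 − 1.7500 ≈ -0.750

-0.750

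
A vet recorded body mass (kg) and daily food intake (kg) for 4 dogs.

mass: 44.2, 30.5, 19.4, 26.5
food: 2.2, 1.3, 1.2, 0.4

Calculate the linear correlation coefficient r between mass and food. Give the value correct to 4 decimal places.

0.7378

n = 4, Σx = 120.6, Σy = 5.1, Σx² = 3962.5, Σy² = 8.13, Σxy = 170.77
nΣxy − ΣxΣy = 683.08 − 615.06 = 68.02
nΣx² − (Σx)² = 15850 − 14544.36 = 1305.64; nΣy² − (Σy)² = 32.52 − 26.01 = 6.51
r = 68.02 / √(1305.64 × 6.51) = 68.02 / 92.1939 ≈ 0.7378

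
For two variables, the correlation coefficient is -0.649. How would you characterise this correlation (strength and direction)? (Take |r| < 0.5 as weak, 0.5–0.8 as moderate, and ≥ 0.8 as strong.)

r = -0.649 < 0 so the relationship is negative.
|r| = 0.649, which falls in the moderate range.

moderate negative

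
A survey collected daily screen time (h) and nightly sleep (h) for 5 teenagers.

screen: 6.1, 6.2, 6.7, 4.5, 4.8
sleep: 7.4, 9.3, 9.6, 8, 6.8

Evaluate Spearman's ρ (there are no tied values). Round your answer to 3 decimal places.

0.700

Rank screen: 3, 4, 5, 1, 2
Rank sleep: 2, 4, 5, 3, 1
d = rank(screen) − rank(sleep): 1, 0, 0, -2, 1; Σd² = 6
ρ = 1 − 6Σd² / [n(n²−1)] = 1 − 6×6 / (5×24) = 1 − 36/120 ≈ 0.700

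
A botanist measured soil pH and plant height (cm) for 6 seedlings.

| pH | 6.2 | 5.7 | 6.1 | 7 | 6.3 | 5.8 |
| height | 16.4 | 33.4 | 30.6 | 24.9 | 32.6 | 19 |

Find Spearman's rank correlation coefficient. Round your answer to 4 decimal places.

Rank pH: 4, 1, 3, 6, 5, 2
Rank height: 1, 6, 4, 3, 5, 2
d = rank(pH) − rank(height): 3, -5, -1, 3, 0, 0; Σd² = 44
ρ = 1 − 6Σd² / [n(n²−1)] = 1 − 6×44 / (6×35) = 1 − 264/210 ≈ -0.2571

-0.2571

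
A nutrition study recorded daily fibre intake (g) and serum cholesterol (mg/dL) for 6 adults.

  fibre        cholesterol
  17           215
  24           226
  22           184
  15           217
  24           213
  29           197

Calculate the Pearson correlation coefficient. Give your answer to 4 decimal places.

-0.3275

n = 6, Σx = 131, Σy = 1252, Σx² = 2991, Σy² = 262424, Σxy = 27207
nΣxy − ΣxΣy = 163242 − 164012 = -770
nΣx² − (Σx)² = 17946 − 17161 = 785; nΣy² − (Σy)² = 1574544 − 1567504 = 7040
r = -770 / √(785 × 7040) = -770 / 2350.8296 ≈ -0.3275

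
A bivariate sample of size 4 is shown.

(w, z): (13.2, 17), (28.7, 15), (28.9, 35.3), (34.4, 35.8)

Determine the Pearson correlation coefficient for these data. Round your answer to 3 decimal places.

n = 4, Σw = 105.2, Σz = 103.1, Σw² = 3016.5, Σz² = 3041.73, Σwz = 2906.59
nΣwz − ΣwΣz = 11626.36 − 10846.12 = 780.24
nΣw² − (Σw)² = 12066 − 11067.04 = 998.96; nΣz² − (Σz)² = 12166.92 − 10629.61 = 1537.31
r = 780.24 / √(998.96 × 1537.31) = 780.24 / 1239.2382 ≈ 0.630

0.630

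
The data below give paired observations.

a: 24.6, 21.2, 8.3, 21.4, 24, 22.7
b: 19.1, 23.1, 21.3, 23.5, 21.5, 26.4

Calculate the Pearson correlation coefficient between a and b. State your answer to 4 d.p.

n = 6, Σa = 122.2, Σb = 134.9, Σa² = 2672.74, Σb² = 3063.57, Σab = 2754.55
nΣab − ΣaΣb = 16527.3 − 16484.78 = 42.52
nΣa² − (Σa)² = 16036.44 − 14932.84 = 1103.6; nΣb² − (Σb)² = 18381.42 − 18198.01 = 183.41
r = 42.52 / √(1103.6 × 183.41) = 42.52 / 449.9014 ≈ 0.0945

0.0945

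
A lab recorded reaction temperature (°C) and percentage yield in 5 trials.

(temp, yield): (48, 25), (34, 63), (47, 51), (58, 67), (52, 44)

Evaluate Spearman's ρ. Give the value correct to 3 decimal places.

0.100

Rank temp: 3, 1, 2, 5, 4
Rank yield: 1, 4, 3, 5, 2
d = rank(temp) − rank(yield): 2, -3, -1, 0, 2; Σd² = 18
ρ = 1 − 6Σd² / [n(n²−1)] = 1 − 6×18 / (5×24) = 1 − 108/120 ≈ 0.100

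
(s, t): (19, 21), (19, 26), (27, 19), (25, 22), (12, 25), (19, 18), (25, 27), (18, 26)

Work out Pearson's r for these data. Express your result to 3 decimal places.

-0.261

n = 8, Σs = 164, Σt = 184, Σs² = 3530, Σt² = 4316, Σst = 3741
nΣst − ΣsΣt = 29928 − 30176 = -248
nΣs² − (Σs)² = 28240 − 26896 = 1344; nΣt² − (Σt)² = 34528 − 33856 = 672
r = -248 / √(1344 × 672) = -248 / 950.3515 ≈ -0.261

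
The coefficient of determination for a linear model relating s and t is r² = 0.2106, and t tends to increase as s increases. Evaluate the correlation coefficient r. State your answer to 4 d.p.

|r| = √0.2106 = 0.4589
The association is positive, so r = 0.4589.

0.4589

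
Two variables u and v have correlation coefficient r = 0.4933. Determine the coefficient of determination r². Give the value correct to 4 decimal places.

0.2433

r² = (0.4933)² = 0.2433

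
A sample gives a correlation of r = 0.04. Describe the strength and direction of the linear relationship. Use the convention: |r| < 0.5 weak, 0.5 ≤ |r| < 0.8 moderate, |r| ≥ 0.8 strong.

r = 0.04 > 0 so the relationship is positive.
|r| = 0.04, which falls in the weak range.

weak positive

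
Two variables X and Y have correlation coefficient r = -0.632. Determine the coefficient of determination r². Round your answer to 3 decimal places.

0.399

r² = (-0.632)² = 0.399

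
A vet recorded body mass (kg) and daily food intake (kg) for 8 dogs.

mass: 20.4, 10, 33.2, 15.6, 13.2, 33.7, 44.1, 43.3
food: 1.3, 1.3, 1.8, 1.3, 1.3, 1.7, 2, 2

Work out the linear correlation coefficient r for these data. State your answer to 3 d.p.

n = 8, Σx = 213.5, Σy = 12.7, Σx² = 6991.39, Σy² = 20.89, Σxy = 368.81
nΣxy − ΣxΣy = 2950.48 − 2711.45 = 239.03
nΣx² − (Σx)² = 55931.12 − 45582.25 = 10348.87; nΣy² − (Σy)² = 167.12 − 161.29 = 5.83
r = 239.03 / √(10348.87 × 5.83) = 239.03 / 245.6296 ≈ 0.973

0.973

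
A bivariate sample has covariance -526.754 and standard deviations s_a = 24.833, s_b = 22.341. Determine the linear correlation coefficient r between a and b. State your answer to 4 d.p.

-0.9495

r = Cov(a,b) / (s_a · s_b) = -526.754 / (24.833 × 22.341)
  = -526.754 / 554.7941 ≈ -0.9495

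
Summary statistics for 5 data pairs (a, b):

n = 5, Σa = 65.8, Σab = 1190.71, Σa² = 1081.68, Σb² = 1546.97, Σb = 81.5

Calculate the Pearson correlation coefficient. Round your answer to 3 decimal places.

0.544

r = (nΣab − ΣaΣb) / √[(nΣa² − (Σa)²)(nΣb² − (Σb)²)]
Numerator: 5×1190.71 − 65.8×81.5 = 590.85
Denominator: √[(5408.4 − 4329.64)(7734.85 − 6642.25)] = √[1078.76 × 1092.6] = 1085.6579
r = 590.85 / 1085.6579 ≈ 0.544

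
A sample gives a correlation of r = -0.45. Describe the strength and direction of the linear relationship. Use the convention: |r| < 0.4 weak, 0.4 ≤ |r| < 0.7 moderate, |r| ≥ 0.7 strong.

r = -0.45 < 0 so the relationship is negative.
|r| = 0.45, which falls in the moderate range.

moderate negative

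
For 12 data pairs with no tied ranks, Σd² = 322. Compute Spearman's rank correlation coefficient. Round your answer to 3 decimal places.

ρ = 1 − 6Σd² / [n(n²−1)] = 1 − 6×322 / (12×143)
  = 1 − 1932/1716 = 1 − 1.1259 ≈ -0.126

-0.126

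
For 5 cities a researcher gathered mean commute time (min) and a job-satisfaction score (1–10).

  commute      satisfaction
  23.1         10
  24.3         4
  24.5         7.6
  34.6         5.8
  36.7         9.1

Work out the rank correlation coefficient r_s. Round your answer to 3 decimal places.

-0.100

Rank commute: 1, 2, 3, 4, 5
Rank satisfaction: 5, 1, 3, 2, 4
d = rank(commute) − rank(satisfaction): -4, 1, 0, 2, 1; Σd² = 22
ρ = 1 − 6Σd² / [n(n²−1)] = 1 − 6×22 / (5×24) = 1 − 132/120 ≈ -0.100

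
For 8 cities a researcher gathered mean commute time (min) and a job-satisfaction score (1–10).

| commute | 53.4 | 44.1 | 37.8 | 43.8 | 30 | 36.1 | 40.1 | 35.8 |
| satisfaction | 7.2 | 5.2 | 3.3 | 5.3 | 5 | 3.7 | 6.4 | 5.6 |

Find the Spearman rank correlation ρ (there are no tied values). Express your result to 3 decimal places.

0.476

Rank commute: 8, 7, 4, 6, 1, 3, 5, 2
Rank satisfaction: 8, 4, 1, 5, 3, 2, 7, 6
d = rank(commute) − rank(satisfaction): 0, 3, 3, 1, -2, 1, -2, -4; Σd² = 44
ρ = 1 − 6Σd² / [n(n²−1)] = 1 − 6×44 / (8×63) = 1 − 264/504 ≈ 0.476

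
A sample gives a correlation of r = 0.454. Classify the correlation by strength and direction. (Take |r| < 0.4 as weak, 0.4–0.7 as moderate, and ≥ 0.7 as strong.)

r = 0.454 > 0 so the relationship is positive.
|r| = 0.454, which falls in the moderate range.

moderate positive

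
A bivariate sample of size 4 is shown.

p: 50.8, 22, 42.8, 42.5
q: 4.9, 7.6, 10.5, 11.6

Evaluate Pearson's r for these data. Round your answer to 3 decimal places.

n = 4, Σp = 158.1, Σq = 34.6, Σp² = 6702.73, Σq² = 326.58, Σpq = 1358.52
nΣpq − ΣpΣq = 5434.08 − 5470.26 = -36.18
nΣp² − (Σp)² = 26810.92 − 24995.61 = 1815.31; nΣq² − (Σq)² = 1306.32 − 1197.16 = 109.16
r = -36.18 / √(1815.31 × 109.16) = -36.18 / 445.1508 ≈ -0.081

-0.081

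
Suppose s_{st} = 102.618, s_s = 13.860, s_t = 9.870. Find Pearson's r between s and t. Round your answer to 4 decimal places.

0.7501

r = Cov(s,t) / (s_s · s_t) = 102.618 / (13.860 × 9.870)
  = 102.618 / 136.7982 ≈ 0.7501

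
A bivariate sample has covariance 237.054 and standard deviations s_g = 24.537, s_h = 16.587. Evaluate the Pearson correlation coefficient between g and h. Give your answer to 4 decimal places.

r = Cov(g,h) / (s_g · s_h) = 237.054 / (24.537 × 16.587)
  = 237.054 / 406.9952 ≈ 0.5824

0.5824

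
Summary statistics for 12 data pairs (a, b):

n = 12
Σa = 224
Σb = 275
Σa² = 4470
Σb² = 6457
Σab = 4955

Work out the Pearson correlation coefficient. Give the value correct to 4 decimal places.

r = (nΣab − ΣaΣb) / √[(nΣa² − (Σa)²)(nΣb² − (Σb)²)]
Numerator: 12×4955 − 224×275 = -2140
Denominator: √[(53640 − 50176)(77484 − 75625)] = √[3464 × 1859] = 2537.6320
r = -2140 / 2537.6320 ≈ -0.8433

-0.8433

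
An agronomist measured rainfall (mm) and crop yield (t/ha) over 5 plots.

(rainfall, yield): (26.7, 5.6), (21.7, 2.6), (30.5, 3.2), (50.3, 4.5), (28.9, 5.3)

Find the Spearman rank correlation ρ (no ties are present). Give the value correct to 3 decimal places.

Rank rainfall: 2, 1, 4, 5, 3
Rank yield: 5, 1, 2, 3, 4
d = rank(rainfall) − rank(yield): -3, 0, 2, 2, -1; Σd² = 18
ρ = 1 − 6Σd² / [n(n²−1)] = 1 − 6×18 / (5×24) = 1 − 108/120 ≈ 0.100

0.100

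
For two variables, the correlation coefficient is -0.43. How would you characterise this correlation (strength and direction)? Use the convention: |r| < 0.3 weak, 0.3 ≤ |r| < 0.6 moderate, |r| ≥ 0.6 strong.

moderate negative

r = -0.43 < 0 so the relationship is negative.
|r| = 0.43, which falls in the moderate range.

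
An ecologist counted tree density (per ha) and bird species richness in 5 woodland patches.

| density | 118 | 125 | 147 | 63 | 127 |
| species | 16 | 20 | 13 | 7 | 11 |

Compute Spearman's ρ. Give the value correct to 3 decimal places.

0.200

Rank density: 2, 3, 5, 1, 4
Rank species: 4, 5, 3, 1, 2
d = rank(density) − rank(species): -2, -2, 2, 0, 2; Σd² = 16
ρ = 1 − 6Σd² / [n(n²−1)] = 1 − 6×16 / (5×24) = 1 − 96/120 ≈ 0.200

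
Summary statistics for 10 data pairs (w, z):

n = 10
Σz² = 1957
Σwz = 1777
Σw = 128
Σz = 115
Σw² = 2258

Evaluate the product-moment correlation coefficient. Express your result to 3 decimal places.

r = (nΣwz − ΣwΣz) / √[(nΣw² − (Σw)²)(nΣz² − (Σz)²)]
Numerator: 10×1777 − 128×115 = 3050
Denominator: √[(22580 − 16384)(19570 − 13225)] = √[6196 × 6345] = 6270.0574
r = 3050 / 6270.0574 ≈ 0.486

0.486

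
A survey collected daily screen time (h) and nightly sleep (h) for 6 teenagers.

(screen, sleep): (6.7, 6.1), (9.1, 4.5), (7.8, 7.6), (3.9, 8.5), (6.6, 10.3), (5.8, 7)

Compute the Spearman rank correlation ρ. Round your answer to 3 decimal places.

Rank screen: 4, 6, 5, 1, 3, 2
Rank sleep: 2, 1, 4, 5, 6, 3
d = rank(screen) − rank(sleep): 2, 5, 1, -4, -3, -1; Σd² = 56
ρ = 1 − 6Σd² / [n(n²−1)] = 1 − 6×56 / (6×35) = 1 − 336/210 ≈ -0.600

-0.600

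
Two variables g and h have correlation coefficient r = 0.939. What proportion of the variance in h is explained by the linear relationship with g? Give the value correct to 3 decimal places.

r² = (0.939)² = 0.882

0.882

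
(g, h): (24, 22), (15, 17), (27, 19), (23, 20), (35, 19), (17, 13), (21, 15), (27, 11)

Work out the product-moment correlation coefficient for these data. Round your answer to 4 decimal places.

n = 8, Σg = 189, Σh = 136, Σg² = 4743, Σh² = 2410, Σgh = 3254
nΣgh − ΣgΣh = 26032 − 25704 = 328
nΣg² − (Σg)² = 37944 − 35721 = 2223; nΣh² − (Σh)² = 19280 − 18496 = 784
r = 328 / √(2223 × 784) = 328 / 1320.1636 ≈ 0.2485

0.2485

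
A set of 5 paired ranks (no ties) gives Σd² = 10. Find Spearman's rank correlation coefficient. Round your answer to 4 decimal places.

ρ = 1 − 6Σd² / [n(n²−1)] = 1 − 6×10 / (5×24)
  = 1 − 60/120 = 1 − 0.50000 ≈ 0.5000

0.5000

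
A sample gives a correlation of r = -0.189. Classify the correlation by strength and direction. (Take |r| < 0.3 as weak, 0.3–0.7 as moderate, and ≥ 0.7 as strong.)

weak negative

r = -0.189 < 0 so the relationship is negative.
|r| = 0.189, which falls in the weak range.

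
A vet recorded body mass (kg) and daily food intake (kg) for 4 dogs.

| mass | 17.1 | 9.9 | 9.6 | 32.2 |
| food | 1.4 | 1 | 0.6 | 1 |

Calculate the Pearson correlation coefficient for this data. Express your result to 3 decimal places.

0.289

n = 4, Σx = 68.8, Σy = 4, Σx² = 1519.42, Σy² = 4.32, Σxy = 71.8
nΣxy − ΣxΣy = 287.2 − 275.2 = 12
nΣx² − (Σx)² = 6077.68 − 4733.44 = 1344.24; nΣy² − (Σy)² = 17.28 − 16 = 1.28
r = 12 / √(1344.24 × 1.28) = 12 / 41.4804 ≈ 0.289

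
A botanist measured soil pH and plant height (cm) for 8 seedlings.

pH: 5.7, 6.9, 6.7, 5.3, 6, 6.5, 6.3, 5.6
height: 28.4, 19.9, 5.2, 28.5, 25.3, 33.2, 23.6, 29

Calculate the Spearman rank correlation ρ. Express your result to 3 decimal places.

Rank pH: 3, 8, 7, 1, 4, 6, 5, 2
Rank height: 5, 2, 1, 6, 4, 8, 3, 7
d = rank(pH) − rank(height): -2, 6, 6, -5, 0, -2, 2, -5; Σd² = 134
ρ = 1 − 6Σd² / [n(n²−1)] = 1 − 6×134 / (8×63) = 1 − 804/504 ≈ -0.595

-0.595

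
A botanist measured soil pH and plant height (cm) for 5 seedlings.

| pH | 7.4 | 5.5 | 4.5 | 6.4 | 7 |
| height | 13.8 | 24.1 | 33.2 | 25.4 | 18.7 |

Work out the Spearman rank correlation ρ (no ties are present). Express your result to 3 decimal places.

-0.900

Rank pH: 5, 2, 1, 3, 4
Rank height: 1, 3, 5, 4, 2
d = rank(pH) − rank(height): 4, -1, -4, -1, 2; Σd² = 38
ρ = 1 − 6Σd² / [n(n²−1)] = 1 − 6×38 / (5×24) = 1 − 228/120 ≈ -0.900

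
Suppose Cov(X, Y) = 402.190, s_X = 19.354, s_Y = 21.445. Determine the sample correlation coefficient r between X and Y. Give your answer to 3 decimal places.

r = Cov(X,Y) / (s_X · s_Y) = 402.190 / (19.354 × 21.445)
  = 402.190 / 415.0465 ≈ 0.969

0.969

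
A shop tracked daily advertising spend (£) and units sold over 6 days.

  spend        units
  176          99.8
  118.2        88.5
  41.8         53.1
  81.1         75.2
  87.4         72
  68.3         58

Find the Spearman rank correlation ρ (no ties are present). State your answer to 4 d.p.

Rank spend: 6, 5, 1, 3, 4, 2
Rank units: 6, 5, 1, 4, 3, 2
d = rank(spend) − rank(units): 0, 0, 0, -1, 1, 0; Σd² = 2
ρ = 1 − 6Σd² / [n(n²−1)] = 1 − 6×2 / (6×35) = 1 − 12/210 ≈ 0.9429

0.9429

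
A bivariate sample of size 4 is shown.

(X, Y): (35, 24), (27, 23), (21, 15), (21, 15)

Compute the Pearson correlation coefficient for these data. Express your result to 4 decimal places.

0.9082

n = 4, ΣX = 104, ΣY = 77, ΣX² = 2836, ΣY² = 1555, ΣXY = 2091
nΣXY − ΣXΣY = 8364 − 8008 = 356
nΣX² − (ΣX)² = 11344 − 10816 = 528; nΣY² − (ΣY)² = 6220 − 5929 = 291
r = 356 / √(528 × 291) = 356 / 391.9796 ≈ 0.9082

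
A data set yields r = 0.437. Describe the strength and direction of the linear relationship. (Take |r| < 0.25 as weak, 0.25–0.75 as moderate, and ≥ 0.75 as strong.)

moderate positive

r = 0.437 > 0 so the relationship is positive.
|r| = 0.437, which falls in the moderate range.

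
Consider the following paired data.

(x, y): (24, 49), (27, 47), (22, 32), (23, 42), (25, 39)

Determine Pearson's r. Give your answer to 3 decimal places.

0.619

n = 5, Σx = 121, Σy = 209, Σx² = 2943, Σy² = 8919, Σxy = 5090
nΣxy − ΣxΣy = 25450 − 25289 = 161
nΣx² − (Σx)² = 14715 − 14641 = 74; nΣy² − (Σy)² = 44595 − 43681 = 914
r = 161 / √(74 × 914) = 161 / 260.0692 ≈ 0.619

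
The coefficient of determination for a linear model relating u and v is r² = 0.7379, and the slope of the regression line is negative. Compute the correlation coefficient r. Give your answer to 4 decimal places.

|r| = √0.7379 = 0.8590
The association is negative, so r = −0.8590.

-0.8590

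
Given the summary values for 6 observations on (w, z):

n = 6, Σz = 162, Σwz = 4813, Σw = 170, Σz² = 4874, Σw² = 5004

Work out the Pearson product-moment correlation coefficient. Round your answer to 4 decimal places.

0.7286

r = (nΣwz − ΣwΣz) / √[(nΣw² − (Σw)²)(nΣz² − (Σz)²)]
Numerator: 6×4813 − 170×162 = 1338
Denominator: √[(30024 − 28900)(29244 − 26244)] = √[1124 × 3000] = 1836.3006
r = 1338 / 1836.3006 ≈ 0.7286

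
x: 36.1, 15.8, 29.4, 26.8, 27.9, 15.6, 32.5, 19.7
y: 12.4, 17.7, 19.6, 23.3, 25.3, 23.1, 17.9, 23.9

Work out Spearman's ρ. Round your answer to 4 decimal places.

-0.3571

Rank x: 8, 2, 6, 4, 5, 1, 7, 3
Rank y: 1, 2, 4, 6, 8, 5, 3, 7
d = rank(x) − rank(y): 7, 0, 2, -2, -3, -4, 4, -4; Σd² = 114
ρ = 1 − 6Σd² / [n(n²−1)] = 1 − 6×114 / (8×63) = 1 − 684/504 ≈ -0.3571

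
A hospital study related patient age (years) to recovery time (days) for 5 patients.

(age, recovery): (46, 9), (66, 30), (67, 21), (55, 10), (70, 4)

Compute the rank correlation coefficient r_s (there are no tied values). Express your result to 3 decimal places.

-0.100

Rank age: 1, 3, 4, 2, 5
Rank recovery: 2, 5, 4, 3, 1
d = rank(age) − rank(recovery): -1, -2, 0, -1, 4; Σd² = 22
ρ = 1 − 6Σd² / [n(n²−1)] = 1 − 6×22 / (5×24) = 1 − 132/120 ≈ -0.100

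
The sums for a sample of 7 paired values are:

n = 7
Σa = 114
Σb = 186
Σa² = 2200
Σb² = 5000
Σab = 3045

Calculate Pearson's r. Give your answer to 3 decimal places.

r = (nΣab − ΣaΣb) / √[(nΣa² − (Σa)²)(nΣb² − (Σb)²)]
Numerator: 7×3045 − 114×186 = 111
Denominator: √[(15400 − 12996)(35000 − 34596)] = √[2404 × 404] = 985.5029
r = 111 / 985.5029 ≈ 0.113

0.113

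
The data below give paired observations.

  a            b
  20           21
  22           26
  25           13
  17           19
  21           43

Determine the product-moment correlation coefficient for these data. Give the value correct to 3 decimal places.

-0.143

n = 5, Σa = 105, Σb = 122, Σa² = 2239, Σb² = 3496, Σab = 2543
nΣab − ΣaΣb = 12715 − 12810 = -95
nΣa² − (Σa)² = 11195 − 11025 = 170; nΣb² − (Σb)² = 17480 − 14884 = 2596
r = -95 / √(170 × 2596) = -95 / 664.3192 ≈ -0.143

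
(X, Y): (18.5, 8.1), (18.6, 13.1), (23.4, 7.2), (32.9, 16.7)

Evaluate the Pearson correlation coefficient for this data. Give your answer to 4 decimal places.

n = 4, ΣX = 93.4, ΣY = 45.1, ΣX² = 2318.18, ΣY² = 567.95, ΣXY = 1111.42
nΣXY − ΣXΣY = 4445.68 − 4212.34 = 233.34
nΣX² − (ΣX)² = 9272.72 − 8723.56 = 549.16; nΣY² − (ΣY)² = 2271.8 − 2034.01 = 237.79
r = 233.34 / √(549.16 × 237.79) = 233.34 / 361.3651 ≈ 0.6457

0.6457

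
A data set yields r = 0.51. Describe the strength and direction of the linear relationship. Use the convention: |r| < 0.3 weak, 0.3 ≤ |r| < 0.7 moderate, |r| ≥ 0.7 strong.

moderate positive

r = 0.51 > 0 so the relationship is positive.
|r| = 0.51, which falls in the moderate range.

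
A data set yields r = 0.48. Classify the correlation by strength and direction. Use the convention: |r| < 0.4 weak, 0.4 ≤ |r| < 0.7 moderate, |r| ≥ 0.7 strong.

r = 0.48 > 0 so the relationship is positive.
|r| = 0.48, which falls in the moderate range.

moderate positive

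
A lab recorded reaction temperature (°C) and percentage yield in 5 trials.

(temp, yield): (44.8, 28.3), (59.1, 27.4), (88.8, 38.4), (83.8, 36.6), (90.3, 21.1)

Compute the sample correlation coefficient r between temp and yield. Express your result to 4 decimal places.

0.2307

n = 5, Σx = 366.8, Σy = 151.8, Σx² = 28561.82, Σy² = 4810.98, Σxy = 11269.51
nΣxy − ΣxΣy = 56347.55 − 55680.24 = 667.31
nΣx² − (Σx)² = 142809.1 − 134542.24 = 8266.86; nΣy² − (Σy)² = 24054.9 − 23043.24 = 1011.66
r = 667.31 / √(8266.86 × 1011.66) = 667.31 / 2891.9287 ≈ 0.2307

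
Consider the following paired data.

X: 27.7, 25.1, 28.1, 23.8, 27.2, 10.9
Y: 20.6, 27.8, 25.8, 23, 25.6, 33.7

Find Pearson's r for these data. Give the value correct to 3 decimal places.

-0.820

n = 6, ΣX = 142.8, ΣY = 156.5, ΣX² = 3612, ΣY² = 4182.89, ΣXY = 3604.43
nΣXY − ΣXΣY = 21626.58 − 22348.2 = -721.62
nΣX² − (ΣX)² = 21672 − 20391.84 = 1280.16; nΣY² − (ΣY)² = 25097.34 − 24492.25 = 605.09
r = -721.62 / √(1280.16 × 605.09) = -721.62 / 880.1205 ≈ -0.820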